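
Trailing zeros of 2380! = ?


floor(2380/5) = 476
floor(2380/25) = 95
floor(2380/125) = 19
floor(2380/625) = 3
Total = 593

593 trailing zeros


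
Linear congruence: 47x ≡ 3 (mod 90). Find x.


GCD(47, 90) = 1, unique solution
a^(-1) mod 90 = 23
x = 23 * 3 mod 90 = 69

x ≡ 69 (mod 90)


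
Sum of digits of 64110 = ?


6 + 4 + 1 + 1 + 0 = 12


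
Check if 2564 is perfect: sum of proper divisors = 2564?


Proper divisors of 2564: 1, 2, 4, 641, 1282
Sum = 1 + 2 + 4 + 641 + 1282 = 1930

No, 2564 is not perfect (1930 ≠ 2564)


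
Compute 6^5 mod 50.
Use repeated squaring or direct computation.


6^1 mod 50 = 6
6^2 mod 50 = 36
6^3 mod 50 = 16
6^4 mod 50 = 46
6^5 mod 50 = 26


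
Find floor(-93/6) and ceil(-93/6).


-93/6 = -15.5000
floor = -16
ceil = -15

floor = -16, ceil = -15


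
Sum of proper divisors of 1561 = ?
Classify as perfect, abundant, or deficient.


Proper divisors: 1, 7, 223
Sum = 1 + 7 + 223 = 231
231 < 1561 → deficient

s(1561) = 231 (deficient)


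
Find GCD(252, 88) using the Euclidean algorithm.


252 = 2 * 88 + 76
88 = 1 * 76 + 12
76 = 6 * 12 + 4
12 = 3 * 4 + 0
GCD = 4


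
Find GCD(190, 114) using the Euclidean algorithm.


190 = 1 * 114 + 76
114 = 1 * 76 + 38
76 = 2 * 38 + 0
GCD = 38


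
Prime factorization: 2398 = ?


2398 / 2 = 1199
1199 / 11 = 109
109 / 109 = 1
2398 = 2 × 11 × 109


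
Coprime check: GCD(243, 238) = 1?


Euclidean algorithm:
243 = 1 * 238 + 5
238 = 47 * 5 + 3
5 = 1 * 3 + 2
3 = 1 * 2 + 1
2 = 2 * 1 + 0
GCD(243, 238) = 1

Yes, coprime (GCD = 1)


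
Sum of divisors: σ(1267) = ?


Divisors of 1267: 1, 7, 181, 1267
Sum = 1 + 7 + 181 + 1267 = 1456

σ(1267) = 1456


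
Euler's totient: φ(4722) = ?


4722 = 2 × 3 × 787
Prime factors: 2, 3, 787
φ(4722) = 4722 × (1-1/2) × (1-1/3) × (1-1/787)
= 4722 × 1/2 × 2/3 × 786/787 = 1572

φ(4722) = 1572


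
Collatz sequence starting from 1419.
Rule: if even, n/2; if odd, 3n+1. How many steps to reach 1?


1419 → 4258 → 2129 → 6388 → 3194 → 1597 → 4792 → 2396 → 1198 → 599 → 1798 → 899 → 2698 → 1349 → 4048 → 2024 → 1012 → 506 → 253 → 760 → 380 → 190 → 95 → 286 → 143 → 430 → 215 → 646 → 323 → 970 → 485 → 1456 → 728 → 364 → 182 → 91 → 274 → 137 → 412 → 206 → 103 → 310 → 155 → 466 → 233 → 700 → 350 → 175 → 526 → 263 → 790 → 395 → 1186 → 593 → 1780 → 890 → 445 → 1336 → 668 → 334 → 167 → 502 → 251 → 754 → 377 → 1132 → 566 → 283 → 850 → 425 → 1276 → 638 → 319 → 958 → 479 → 1438 → 719 → 2158 → 1079 → 3238 → 1619 → 4858 → 2429 → 7288 → 3644 → 1822 → 911 → 2734 → 1367 → 4102 → 2051 → 6154 → 3077 → 9232 → 4616 → 2308 → 1154 → 577 → 1732 → 866 → 433 → 1300 → 650 → 325 → 976 → 488 → 244 → 122 → 61 → 184 → 92 → 46 → 23 → 70 → 35 → 106 → 53 → 160 → 80 → 40 → 20 → 10 → 5 → 16 → 8 → 4 → 2 → 1
Total steps = 127

127 steps


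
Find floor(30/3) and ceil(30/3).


30/3 = 10.0000
floor = 10
ceil = 10

floor = 10, ceil = 10


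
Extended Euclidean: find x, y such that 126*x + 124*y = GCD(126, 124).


Tabular extended Euclidean (each row: r = 126*s + 124*t):
r=126, s=1, t=0
r=124, s=0, t=1
q=1: r=2, s=1, t=-1   [126*(1) + 124*(-1) = 2]
q=62: r=0, s=-62, t=63   [126*(-62) + 124*(63) = 0]
GCD = 2; from the row with r=2: x=1, y=-1
Check: 126*(1) + 124*(-1) = 126 - 124 = 2

GCD = 2, x = 1, y = -1


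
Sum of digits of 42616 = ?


4 + 2 + 6 + 1 + 6 = 19


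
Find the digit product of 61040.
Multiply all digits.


6 × 1 × 0 × 4 × 0 = 0


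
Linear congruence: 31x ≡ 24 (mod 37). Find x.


GCD(31, 37) = 1, unique solution
a^(-1) mod 37 = 6
x = 6 * 24 mod 37 = 33

x ≡ 33 (mod 37)


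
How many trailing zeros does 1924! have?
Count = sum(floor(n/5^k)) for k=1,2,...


floor(1924/5) = 384
floor(1924/25) = 76
floor(1924/125) = 15
floor(1924/625) = 3
Total = 478

478 trailing zeros


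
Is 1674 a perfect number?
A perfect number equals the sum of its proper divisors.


Proper divisors of 1674: 1, 2, 3, 6, 9, 18, 27, 31, 54, 62, 93, 186, 279, 558, 837
Sum = 1 + 2 + 3 + 6 + 9 + 18 + 27 + 31 + 54 + 62 + 93 + 186 + 279 + 558 + 837 = 2166

No, 1674 is not perfect (2166 ≠ 1674)


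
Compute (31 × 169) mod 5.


31 × 169 = 5239
5239 mod 5 = 4


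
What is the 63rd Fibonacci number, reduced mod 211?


F(k) mod 211 for k=1..63:
1, 1, 2, 3, 5, 8, 13, 21, 34, 55, 89, 144, 22, 166, 188, 143, 120, 52, 172, 13, 185, 198, 172, 159, 120, 68, 188, 45, 22, 67, 89, 156, 34, 190, 13, 203, 5, 208, 2, 210, 1, 0, 1, 1, 2, 3, 5, 8, 13, 21, 34, 55, 89, 144, 22, 166, 188, 143, 120, 52, 172, 13, 185
F(63) mod 211 = 185


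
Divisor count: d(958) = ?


958 = 2^1 × 479^1
d(958) = (1+1) × (1+1) = 4

4 divisors


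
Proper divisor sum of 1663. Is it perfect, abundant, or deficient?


Proper divisors: 1
Sum = 1 = 1
1 < 1663 → deficient

s(1663) = 1 (deficient)


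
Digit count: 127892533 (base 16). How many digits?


127892533 in base 16 = 79F7C35
Number of digits = 7

7 digits (base 16)


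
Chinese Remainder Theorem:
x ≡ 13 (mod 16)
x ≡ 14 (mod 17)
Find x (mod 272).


M = 16*17 = 272
M1 = M/16 = 17, M2 = M/17 = 16
M1^(-1) mod 16 = 1, M2^(-1) mod 17 = 16
x = 13*17*1 + 14*16*16 = 3805
3805 mod 272 = 269
Check: 269 mod 16 = 13 ✓, 269 mod 17 = 14 ✓

x ≡ 269 (mod 272)


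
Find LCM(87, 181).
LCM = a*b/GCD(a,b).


GCD(87, 181) = 1
LCM = 87*181/1 = 15747/1 = 15747

LCM = 15747


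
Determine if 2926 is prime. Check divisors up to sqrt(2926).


2926 / 2 = 1463 (exact division)
2926 is NOT prime.

No, 2926 is not prime


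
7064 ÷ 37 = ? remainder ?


7064 = 37 * 190 + 34
Check: 7030 + 34 = 7064

q = 190, r = 34


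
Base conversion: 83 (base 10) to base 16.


83 (base 10) = 83 (decimal)
83 (decimal) = 53 (base 16)


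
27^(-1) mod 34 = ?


Use the extended Euclidean algorithm on (34, 27); each row r = 34*s + 27*t:
r=34, s=1, t=0
r=27, s=0, t=1
q=1: r=7, s=1, t=-1   [34*(1) + 27*(-1) = 7]
q=3: r=6, s=-3, t=4   [34*(-3) + 27*(4) = 6]
q=1: r=1, s=4, t=-5   [34*(4) + 27*(-5) = 1]
q=6: r=0, s=-27, t=34   [34*(-27) + 27*(34) = 0]
GCD = 1 with t = -5, so 27*(-5) ≡ 1 (mod 34)
Inverse = -5 mod 34 = 29
Check: 27 * 29 = 783 ≡ 1 (mod 34)

27^(-1) ≡ 29 (mod 34)


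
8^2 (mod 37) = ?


8^1 mod 37 = 8
8^2 mod 37 = 27


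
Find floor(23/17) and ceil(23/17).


23/17 = 1.3529
floor = 1
ceil = 2

floor = 1, ceil = 2


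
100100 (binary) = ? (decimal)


100100 (base 2) = 36 (decimal)
36 (decimal) = 36 (base 10)


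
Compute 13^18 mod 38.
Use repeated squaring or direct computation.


13^1 mod 38 = 13
13^2 mod 38 = 17
13^3 mod 38 = 31
13^4 mod 38 = 23
13^5 mod 38 = 33
13^6 mod 38 = 11
13^7 mod 38 = 29
13^8 mod 38 = 35
13^9 mod 38 = 37
13^10 mod 38 = 25
13^11 mod 38 = 21
13^12 mod 38 = 7
13^13 mod 38 = 15
13^14 mod 38 = 5
13^15 mod 38 = 27
13^16 mod 38 = 9
13^17 mod 38 = 3
13^18 mod 38 = 1


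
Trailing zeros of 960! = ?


floor(960/5) = 192
floor(960/25) = 38
floor(960/125) = 7
floor(960/625) = 1
Total = 238

238 trailing zeros


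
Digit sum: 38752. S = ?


3 + 8 + 7 + 5 + 2 = 25


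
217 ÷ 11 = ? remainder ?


217 = 11 * 19 + 8
Check: 209 + 8 = 217

q = 19, r = 8


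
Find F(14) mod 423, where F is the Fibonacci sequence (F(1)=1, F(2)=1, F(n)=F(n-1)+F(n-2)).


F(k) mod 423 for k=1..14:
1, 1, 2, 3, 5, 8, 13, 21, 34, 55, 89, 144, 233, 377
F(14) mod 423 = 377


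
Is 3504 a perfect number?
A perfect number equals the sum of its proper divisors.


Proper divisors of 3504: 1, 2, 3, 4, 6, 8, 12, 16, 24, 48, 73, 146, 219, 292, 438, 584, 876, 1168, 1752
Sum = 1 + 2 + 3 + 4 + 6 + 8 + 12 + 16 + 24 + 48 + 73 + 146 + 219 + 292 + 438 + 584 + 876 + 1168 + 1752 = 5672

No, 3504 is not perfect (5672 ≠ 3504)


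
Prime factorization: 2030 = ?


2030 / 2 = 1015
1015 / 5 = 203
203 / 7 = 29
29 / 29 = 1
2030 = 2 × 5 × 7 × 29


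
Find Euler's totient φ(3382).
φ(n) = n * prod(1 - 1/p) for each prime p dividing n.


3382 = 2 × 19 × 89
Prime factors: 2, 19, 89
φ(3382) = 3382 × (1-1/2) × (1-1/19) × (1-1/89)
= 3382 × 1/2 × 18/19 × 88/89 = 1584

φ(3382) = 1584


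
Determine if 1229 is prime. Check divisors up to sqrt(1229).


Check divisors up to sqrt(1229) = 35.0571
No divisors found.
1229 is prime.

Yes, 1229 is prime


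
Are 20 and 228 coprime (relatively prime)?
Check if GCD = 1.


Euclidean algorithm:
228 = 11 * 20 + 8
20 = 2 * 8 + 4
8 = 2 * 4 + 0
GCD(20, 228) = 4

No, not coprime (GCD = 4)


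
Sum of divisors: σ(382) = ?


Divisors of 382: 1, 2, 191, 382
Sum = 1 + 2 + 191 + 382 = 576

σ(382) = 576


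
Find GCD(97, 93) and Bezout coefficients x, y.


Tabular extended Euclidean (each row: r = 97*s + 93*t):
r=97, s=1, t=0
r=93, s=0, t=1
q=1: r=4, s=1, t=-1   [97*(1) + 93*(-1) = 4]
q=23: r=1, s=-23, t=24   [97*(-23) + 93*(24) = 1]
q=4: r=0, s=93, t=-97   [97*(93) + 93*(-97) = 0]
GCD = 1; from the row with r=1: x=-23, y=24
Check: 97*(-23) + 93*(24) = -2231 + 2232 = 1

GCD = 1, x = -23, y = 24


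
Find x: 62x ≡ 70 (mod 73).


GCD(62, 73) = 1, unique solution
a^(-1) mod 73 = 53
x = 53 * 70 mod 73 = 60

x ≡ 60 (mod 73)


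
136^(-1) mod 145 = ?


Use the extended Euclidean algorithm on (145, 136); each row r = 145*s + 136*t:
r=145, s=1, t=0
r=136, s=0, t=1
q=1: r=9, s=1, t=-1   [145*(1) + 136*(-1) = 9]
q=15: r=1, s=-15, t=16   [145*(-15) + 136*(16) = 1]
q=9: r=0, s=136, t=-145   [145*(136) + 136*(-145) = 0]
GCD = 1 with t = 16, so 136*(16) ≡ 1 (mod 145)
Inverse = 16 mod 145 = 16
Check: 136 * 16 = 2176 ≡ 1 (mod 145)

136^(-1) ≡ 16 (mod 145)


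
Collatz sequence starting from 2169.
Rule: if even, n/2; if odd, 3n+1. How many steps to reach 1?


2169 → 6508 → 3254 → 1627 → 4882 → 2441 → 7324 → 3662 → 1831 → 5494 → 2747 → 8242 → 4121 → 12364 → 6182 → 3091 → 9274 → 4637 → 13912 → 6956 → 3478 → 1739 → 5218 → 2609 → 7828 → 3914 → 1957 → 5872 → 2936 → 1468 → 734 → 367 → 1102 → 551 → 1654 → 827 → 2482 → 1241 → 3724 → 1862 → 931 → 2794 → 1397 → 4192 → 2096 → 1048 → 524 → 262 → 131 → 394 → 197 → 592 → 296 → 148 → 74 → 37 → 112 → 56 → 28 → 14 → 7 → 22 → 11 → 34 → 17 → 52 → 26 → 13 → 40 → 20 → 10 → 5 → 16 → 8 → 4 → 2 → 1
Total steps = 76

76 steps


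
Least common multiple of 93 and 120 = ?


GCD(93, 120) = 3
LCM = 93*120/3 = 11160/3 = 3720

LCM = 3720


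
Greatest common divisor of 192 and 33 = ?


192 = 5 * 33 + 27
33 = 1 * 27 + 6
27 = 4 * 6 + 3
6 = 2 * 3 + 0
GCD = 3


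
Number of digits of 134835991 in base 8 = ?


134835991 in base 8 = 1002267427
Number of digits = 10

10 digits (base 8)


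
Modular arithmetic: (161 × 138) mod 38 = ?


161 × 138 = 22218
22218 mod 38 = 26


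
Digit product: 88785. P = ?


8 × 8 × 7 × 8 × 5 = 17920


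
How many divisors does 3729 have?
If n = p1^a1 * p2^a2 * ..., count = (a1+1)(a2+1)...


3729 = 3^1 × 11^1 × 113^1
d(3729) = (1+1) × (1+1) × (1+1) = 8

8 divisors


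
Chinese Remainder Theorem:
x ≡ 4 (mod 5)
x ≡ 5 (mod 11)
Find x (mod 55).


M = 5*11 = 55
M1 = M/5 = 11, M2 = M/11 = 5
M1^(-1) mod 5 = 1, M2^(-1) mod 11 = 9
x = 4*11*1 + 5*5*9 = 269
269 mod 55 = 49
Check: 49 mod 5 = 4 ✓, 49 mod 11 = 5 ✓

x ≡ 49 (mod 55)


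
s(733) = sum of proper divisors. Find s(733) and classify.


Proper divisors: 1
Sum = 1 = 1
1 < 733 → deficient

s(733) = 1 (deficient)


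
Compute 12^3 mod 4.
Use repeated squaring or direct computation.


12^1 mod 4 = 0
12^2 mod 4 = 0
12^3 mod 4 = 0


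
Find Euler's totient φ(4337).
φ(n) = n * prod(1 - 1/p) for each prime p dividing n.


4337 = 4337
Prime factors: 4337
φ(4337) = 4337 × (1-1/4337)
= 4337 × 4336/4337 = 4336

φ(4337) = 4336


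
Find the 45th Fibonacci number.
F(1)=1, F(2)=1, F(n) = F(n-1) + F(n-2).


Sequence: 1, 1, 2, 3, 5, 8, 13, 21, 34, 55, 89, 144, 233, 377, 610, 987, 1597, 2584, 4181, 6765, 10946, 17711, 28657, 46368, 75025, 121393, 196418, 317811, 514229, 832040, 1346269, 2178309, 3524578, 5702887, 9227465, 14930352, 24157817, 39088169, 63245986, 102334155, 165580141, 267914296, 433494437, 701408733, 1134903170
F(45) = 1134903170


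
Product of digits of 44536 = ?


4 × 4 × 5 × 3 × 6 = 1440


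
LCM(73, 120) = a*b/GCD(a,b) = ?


GCD(73, 120) = 1
LCM = 73*120/1 = 8760/1 = 8760

LCM = 8760


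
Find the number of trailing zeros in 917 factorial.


floor(917/5) = 183
floor(917/25) = 36
floor(917/125) = 7
floor(917/625) = 1
Total = 227

227 trailing zeros


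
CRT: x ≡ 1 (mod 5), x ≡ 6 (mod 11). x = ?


M = 5*11 = 55
M1 = M/5 = 11, M2 = M/11 = 5
M1^(-1) mod 5 = 1, M2^(-1) mod 11 = 9
x = 1*11*1 + 6*5*9 = 281
281 mod 55 = 6
Check: 6 mod 5 = 1 ✓, 6 mod 11 = 6 ✓

x ≡ 6 (mod 55)


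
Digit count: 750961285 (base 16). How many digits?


750961285 in base 16 = 2CC2C285
Number of digits = 8

8 digits (base 16)


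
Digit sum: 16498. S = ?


1 + 6 + 4 + 9 + 8 = 28


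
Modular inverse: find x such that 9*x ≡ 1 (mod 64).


Use the extended Euclidean algorithm on (64, 9); each row r = 64*s + 9*t:
r=64, s=1, t=0
r=9, s=0, t=1
q=7: r=1, s=1, t=-7   [64*(1) + 9*(-7) = 1]
q=9: r=0, s=-9, t=64   [64*(-9) + 9*(64) = 0]
GCD = 1 with t = -7, so 9*(-7) ≡ 1 (mod 64)
Inverse = -7 mod 64 = 57
Check: 9 * 57 = 513 ≡ 1 (mod 64)

9^(-1) ≡ 57 (mod 64)


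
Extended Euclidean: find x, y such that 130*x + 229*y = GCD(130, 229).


Tabular extended Euclidean (each row: r = 130*s + 229*t):
r=130, s=1, t=0
r=229, s=0, t=1
q=0: r=130, s=1, t=0   [130*(1) + 229*(0) = 130]
q=1: r=99, s=-1, t=1   [130*(-1) + 229*(1) = 99]
q=1: r=31, s=2, t=-1   [130*(2) + 229*(-1) = 31]
q=3: r=6, s=-7, t=4   [130*(-7) + 229*(4) = 6]
q=5: r=1, s=37, t=-21   [130*(37) + 229*(-21) = 1]
q=6: r=0, s=-229, t=130   [130*(-229) + 229*(130) = 0]
GCD = 1; from the row with r=1: x=37, y=-21
Check: 130*(37) + 229*(-21) = 4810 - 4809 = 1

GCD = 1, x = 37, y = -21


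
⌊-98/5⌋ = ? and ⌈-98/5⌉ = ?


-98/5 = -19.6000
floor = -20
ceil = -19

floor = -20, ceil = -19


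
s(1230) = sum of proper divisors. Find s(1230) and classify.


Proper divisors: 1, 2, 3, 5, 6, 10, 15, 30, 41, 82, 123, 205, 246, 410, 615
Sum = 1 + 2 + 3 + 5 + 6 + 10 + 15 + 30 + 41 + 82 + 123 + 205 + 246 + 410 + 615 = 1794
1794 > 1230 → abundant

s(1230) = 1794 (abundant)


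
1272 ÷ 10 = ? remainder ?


1272 = 10 * 127 + 2
Check: 1270 + 2 = 1272

q = 127, r = 2


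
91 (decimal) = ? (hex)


91 (base 10) = 91 (decimal)
91 (decimal) = 5B (base 16)


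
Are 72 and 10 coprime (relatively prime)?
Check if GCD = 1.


Euclidean algorithm:
72 = 7 * 10 + 2
10 = 5 * 2 + 0
GCD(72, 10) = 2

No, not coprime (GCD = 2)


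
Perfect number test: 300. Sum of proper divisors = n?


Proper divisors of 300: 1, 2, 3, 4, 5, 6, 10, 12, 15, 20, 25, 30, 50, 60, 75, 100, 150
Sum = 1 + 2 + 3 + 4 + 5 + 6 + 10 + 12 + 15 + 20 + 25 + 30 + 50 + 60 + 75 + 100 + 150 = 568

No, 300 is not perfect (568 ≠ 300)


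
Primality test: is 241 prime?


Check divisors up to sqrt(241) = 15.5242
No divisors found.
241 is prime.

Yes, 241 is prime


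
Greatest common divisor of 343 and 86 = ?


343 = 3 * 86 + 85
86 = 1 * 85 + 1
85 = 85 * 1 + 0
GCD = 1


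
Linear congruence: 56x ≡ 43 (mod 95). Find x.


GCD(56, 95) = 1, unique solution
a^(-1) mod 95 = 56
x = 56 * 43 mod 95 = 33

x ≡ 33 (mod 95)


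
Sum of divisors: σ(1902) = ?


Divisors of 1902: 1, 2, 3, 6, 317, 634, 951, 1902
Sum = 1 + 2 + 3 + 6 + 317 + 634 + 951 + 1902 = 3816

σ(1902) = 3816


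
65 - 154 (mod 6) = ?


65 - 154 = -89
-89 mod 6 = 1


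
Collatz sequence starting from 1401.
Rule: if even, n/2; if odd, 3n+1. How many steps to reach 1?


1401 → 4204 → 2102 → 1051 → 3154 → 1577 → 4732 → 2366 → 1183 → 3550 → 1775 → 5326 → 2663 → 7990 → 3995 → 11986 → 5993 → 17980 → 8990 → 4495 → 13486 → 6743 → 20230 → 10115 → 30346 → 15173 → 45520 → 22760 → 11380 → 5690 → 2845 → 8536 → 4268 → 2134 → 1067 → 3202 → 1601 → 4804 → 2402 → 1201 → 3604 → 1802 → 901 → 2704 → 1352 → 676 → 338 → 169 → 508 → 254 → 127 → 382 → 191 → 574 → 287 → 862 → 431 → 1294 → 647 → 1942 → 971 → 2914 → 1457 → 4372 → 2186 → 1093 → 3280 → 1640 → 820 → 410 → 205 → 616 → 308 → 154 → 77 → 232 → 116 → 58 → 29 → 88 → 44 → 22 → 11 → 34 → 17 → 52 → 26 → 13 → 40 → 20 → 10 → 5 → 16 → 8 → 4 → 2 → 1
Total steps = 96

96 steps


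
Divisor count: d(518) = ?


518 = 2^1 × 7^1 × 37^1
d(518) = (1+1) × (1+1) × (1+1) = 8

8 divisors


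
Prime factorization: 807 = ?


807 / 3 = 269
269 / 269 = 1
807 = 3 × 269


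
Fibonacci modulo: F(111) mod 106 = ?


F(k) mod 106 for k=1..111:
1, 1, 2, 3, 5, 8, 13, 21, 34, 55, 89, 38, 21, 59, 80, 33, 7, 40, 47, 87, 28, 9, 37, 46, 83, 23, 0, 23, 23, 46, 69, 9, 78, 87, 59, 40, 99, 33, 26, 59, 85, 38, 17, 55, 72, 21, 93, 8, 101, 3, 104, 1, 105, 0, 105, 105, 104, 103, 101, 98, 93, 85, 72, 51, 17, 68, 85, 47, 26, 73, 99, 66, 59, 19, 78, 97, 69, 60, 23, 83, 0, 83, 83, 60, 37, 97, 28, 19, 47, 66, 7, 73, 80, 47, 21, 68, 89, 51, 34, 85, 13, 98, 5, 103, 2, 105, 1, 0, 1, 1, 2
F(111) mod 106 = 2


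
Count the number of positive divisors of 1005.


1005 = 3^1 × 5^1 × 67^1
d(1005) = (1+1) × (1+1) × (1+1) = 8

8 divisors


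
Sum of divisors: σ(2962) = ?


Divisors of 2962: 1, 2, 1481, 2962
Sum = 1 + 2 + 1481 + 2962 = 4446

σ(2962) = 4446


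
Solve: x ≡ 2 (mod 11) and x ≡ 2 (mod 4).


M = 11*4 = 44
M1 = M/11 = 4, M2 = M/4 = 11
M1^(-1) mod 11 = 3, M2^(-1) mod 4 = 3
x = 2*4*3 + 2*11*3 = 90
90 mod 44 = 2
Check: 2 mod 11 = 2 ✓, 2 mod 4 = 2 ✓

x ≡ 2 (mod 44)


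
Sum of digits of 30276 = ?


3 + 0 + 2 + 7 + 6 = 18


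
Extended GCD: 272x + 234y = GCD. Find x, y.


Tabular extended Euclidean (each row: r = 272*s + 234*t):
r=272, s=1, t=0
r=234, s=0, t=1
q=1: r=38, s=1, t=-1   [272*(1) + 234*(-1) = 38]
q=6: r=6, s=-6, t=7   [272*(-6) + 234*(7) = 6]
q=6: r=2, s=37, t=-43   [272*(37) + 234*(-43) = 2]
q=3: r=0, s=-117, t=136   [272*(-117) + 234*(136) = 0]
GCD = 2; from the row with r=2: x=37, y=-43
Check: 272*(37) + 234*(-43) = 10064 - 10062 = 2

GCD = 2, x = 37, y = -43


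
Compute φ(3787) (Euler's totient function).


3787 = 7 × 541
Prime factors: 7, 541
φ(3787) = 3787 × (1-1/7) × (1-1/541)
= 3787 × 6/7 × 540/541 = 3240

φ(3787) = 3240


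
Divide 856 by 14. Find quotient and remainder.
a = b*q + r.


856 = 14 * 61 + 2
Check: 854 + 2 = 856

q = 61, r = 2


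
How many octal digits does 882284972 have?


882284972 in base 8 = 6445514654
Number of digits = 10

10 digits (base 8)


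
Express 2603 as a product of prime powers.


2603 / 19 = 137
137 / 137 = 1
2603 = 19 × 137


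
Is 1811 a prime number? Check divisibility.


Check divisors up to sqrt(1811) = 42.5558
No divisors found.
1811 is prime.

Yes, 1811 is prime


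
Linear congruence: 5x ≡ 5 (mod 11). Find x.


GCD(5, 11) = 1, unique solution
a^(-1) mod 11 = 9
x = 9 * 5 mod 11 = 1

x ≡ 1 (mod 11)


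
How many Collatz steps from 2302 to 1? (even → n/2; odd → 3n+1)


2302 → 1151 → 3454 → 1727 → 5182 → 2591 → 7774 → 3887 → 11662 → 5831 → 17494 → 8747 → 26242 → 13121 → 39364 → 19682 → 9841 → 29524 → 14762 → 7381 → 22144 → 11072 → 5536 → 2768 → 1384 → 692 → 346 → 173 → 520 → 260 → 130 → 65 → 196 → 98 → 49 → 148 → 74 → 37 → 112 → 56 → 28 → 14 → 7 → 22 → 11 → 34 → 17 → 52 → 26 → 13 → 40 → 20 → 10 → 5 → 16 → 8 → 4 → 2 → 1
Total steps = 58

58 steps


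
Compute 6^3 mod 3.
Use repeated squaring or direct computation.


6^1 mod 3 = 0
6^2 mod 3 = 0
6^3 mod 3 = 0


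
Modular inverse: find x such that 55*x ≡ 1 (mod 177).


Use the extended Euclidean algorithm on (177, 55); each row r = 177*s + 55*t:
r=177, s=1, t=0
r=55, s=0, t=1
q=3: r=12, s=1, t=-3   [177*(1) + 55*(-3) = 12]
q=4: r=7, s=-4, t=13   [177*(-4) + 55*(13) = 7]
q=1: r=5, s=5, t=-16   [177*(5) + 55*(-16) = 5]
q=1: r=2, s=-9, t=29   [177*(-9) + 55*(29) = 2]
q=2: r=1, s=23, t=-74   [177*(23) + 55*(-74) = 1]
q=2: r=0, s=-55, t=177   [177*(-55) + 55*(177) = 0]
GCD = 1 with t = -74, so 55*(-74) ≡ 1 (mod 177)
Inverse = -74 mod 177 = 103
Check: 55 * 103 = 5665 ≡ 1 (mod 177)

55^(-1) ≡ 103 (mod 177)


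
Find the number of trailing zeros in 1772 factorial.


floor(1772/5) = 354
floor(1772/25) = 70
floor(1772/125) = 14
floor(1772/625) = 2
Total = 440

440 trailing zeros


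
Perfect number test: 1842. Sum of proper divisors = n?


Proper divisors of 1842: 1, 2, 3, 6, 307, 614, 921
Sum = 1 + 2 + 3 + 6 + 307 + 614 + 921 = 1854

No, 1842 is not perfect (1854 ≠ 1842)


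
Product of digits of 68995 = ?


6 × 8 × 9 × 9 × 5 = 19440


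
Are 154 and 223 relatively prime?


Euclidean algorithm:
223 = 1 * 154 + 69
154 = 2 * 69 + 16
69 = 4 * 16 + 5
16 = 3 * 5 + 1
5 = 5 * 1 + 0
GCD(154, 223) = 1

Yes, coprime (GCD = 1)


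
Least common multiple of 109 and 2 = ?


GCD(109, 2) = 1
LCM = 109*2/1 = 218/1 = 218

LCM = 218


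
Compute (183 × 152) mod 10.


183 × 152 = 27816
27816 mod 10 = 6


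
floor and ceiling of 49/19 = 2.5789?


49/19 = 2.5789
floor = 2
ceil = 3

floor = 2, ceil = 3


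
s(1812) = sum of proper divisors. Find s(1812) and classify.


Proper divisors: 1, 2, 3, 4, 6, 12, 151, 302, 453, 604, 906
Sum = 1 + 2 + 3 + 4 + 6 + 12 + 151 + 302 + 453 + 604 + 906 = 2444
2444 > 1812 → abundant

s(1812) = 2444 (abundant)


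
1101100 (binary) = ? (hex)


1101100 (base 2) = 108 (decimal)
108 (decimal) = 6C (base 16)


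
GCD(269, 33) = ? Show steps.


269 = 8 * 33 + 5
33 = 6 * 5 + 3
5 = 1 * 3 + 2
3 = 1 * 2 + 1
2 = 2 * 1 + 0
GCD = 1


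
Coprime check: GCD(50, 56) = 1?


Euclidean algorithm:
56 = 1 * 50 + 6
50 = 8 * 6 + 2
6 = 3 * 2 + 0
GCD(50, 56) = 2

No, not coprime (GCD = 2)


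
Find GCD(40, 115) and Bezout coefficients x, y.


Tabular extended Euclidean (each row: r = 40*s + 115*t):
r=40, s=1, t=0
r=115, s=0, t=1
q=0: r=40, s=1, t=0   [40*(1) + 115*(0) = 40]
q=2: r=35, s=-2, t=1   [40*(-2) + 115*(1) = 35]
q=1: r=5, s=3, t=-1   [40*(3) + 115*(-1) = 5]
q=7: r=0, s=-23, t=8   [40*(-23) + 115*(8) = 0]
GCD = 5; from the row with r=5: x=3, y=-1
Check: 40*(3) + 115*(-1) = 120 - 115 = 5

GCD = 5, x = 3, y = -1


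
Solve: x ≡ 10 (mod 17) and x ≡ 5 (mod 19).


M = 17*19 = 323
M1 = M/17 = 19, M2 = M/19 = 17
M1^(-1) mod 17 = 9, M2^(-1) mod 19 = 9
x = 10*19*9 + 5*17*9 = 2475
2475 mod 323 = 214
Check: 214 mod 17 = 10 ✓, 214 mod 19 = 5 ✓

x ≡ 214 (mod 323)


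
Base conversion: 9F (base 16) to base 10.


9F (base 16) = 159 (decimal)
159 (decimal) = 159 (base 10)


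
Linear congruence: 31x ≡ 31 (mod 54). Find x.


GCD(31, 54) = 1, unique solution
a^(-1) mod 54 = 7
x = 7 * 31 mod 54 = 1

x ≡ 1 (mod 54)


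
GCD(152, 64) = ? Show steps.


152 = 2 * 64 + 24
64 = 2 * 24 + 16
24 = 1 * 16 + 8
16 = 2 * 8 + 0
GCD = 8


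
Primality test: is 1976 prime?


1976 / 2 = 988 (exact division)
1976 is NOT prime.

No, 1976 is not prime


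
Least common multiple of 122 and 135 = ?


GCD(122, 135) = 1
LCM = 122*135/1 = 16470/1 = 16470

LCM = 16470


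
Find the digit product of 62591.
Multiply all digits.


6 × 2 × 5 × 9 × 1 = 540


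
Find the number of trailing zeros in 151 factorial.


floor(151/5) = 30
floor(151/25) = 6
floor(151/125) = 1
Total = 37

37 trailing zeros


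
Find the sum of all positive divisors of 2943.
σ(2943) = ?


Divisors of 2943: 1, 3, 9, 27, 109, 327, 981, 2943
Sum = 1 + 3 + 9 + 27 + 109 + 327 + 981 + 2943 = 4400

σ(2943) = 4400


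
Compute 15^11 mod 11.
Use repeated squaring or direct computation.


15^1 mod 11 = 4
15^2 mod 11 = 5
15^3 mod 11 = 9
15^4 mod 11 = 3
15^5 mod 11 = 1
15^6 mod 11 = 4
15^7 mod 11 = 5
15^8 mod 11 = 9
15^9 mod 11 = 3
15^10 mod 11 = 1
15^11 mod 11 = 4


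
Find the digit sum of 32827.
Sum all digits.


3 + 2 + 8 + 2 + 7 = 22


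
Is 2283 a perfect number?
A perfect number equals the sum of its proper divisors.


Proper divisors of 2283: 1, 3, 761
Sum = 1 + 3 + 761 = 765

No, 2283 is not perfect (765 ≠ 2283)


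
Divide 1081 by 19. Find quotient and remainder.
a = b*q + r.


1081 = 19 * 56 + 17
Check: 1064 + 17 = 1081

q = 56, r = 17


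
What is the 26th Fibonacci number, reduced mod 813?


F(k) mod 813 for k=1..26:
1, 1, 2, 3, 5, 8, 13, 21, 34, 55, 89, 144, 233, 377, 610, 174, 784, 145, 116, 261, 377, 638, 202, 27, 229, 256
F(26) mod 813 = 256


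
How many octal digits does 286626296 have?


286626296 in base 8 = 2105310770
Number of digits = 10

10 digits (base 8)


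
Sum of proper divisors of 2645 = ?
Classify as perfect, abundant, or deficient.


Proper divisors: 1, 5, 23, 115, 529
Sum = 1 + 5 + 23 + 115 + 529 = 673
673 < 2645 → deficient

s(2645) = 673 (deficient)


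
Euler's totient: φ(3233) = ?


3233 = 53 × 61
Prime factors: 53, 61
φ(3233) = 3233 × (1-1/53) × (1-1/61)
= 3233 × 52/53 × 60/61 = 3120

φ(3233) = 3120


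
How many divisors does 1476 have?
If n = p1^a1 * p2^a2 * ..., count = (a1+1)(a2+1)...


1476 = 2^2 × 3^2 × 41^1
d(1476) = (2+1) × (2+1) × (1+1) = 18

18 divisors


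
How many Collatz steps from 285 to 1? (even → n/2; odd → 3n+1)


285 → 856 → 428 → 214 → 107 → 322 → 161 → 484 → 242 → 121 → 364 → 182 → 91 → 274 → 137 → 412 → 206 → 103 → 310 → 155 → 466 → 233 → 700 → 350 → 175 → 526 → 263 → 790 → 395 → 1186 → 593 → 1780 → 890 → 445 → 1336 → 668 → 334 → 167 → 502 → 251 → 754 → 377 → 1132 → 566 → 283 → 850 → 425 → 1276 → 638 → 319 → 958 → 479 → 1438 → 719 → 2158 → 1079 → 3238 → 1619 → 4858 → 2429 → 7288 → 3644 → 1822 → 911 → 2734 → 1367 → 4102 → 2051 → 6154 → 3077 → 9232 → 4616 → 2308 → 1154 → 577 → 1732 → 866 → 433 → 1300 → 650 → 325 → 976 → 488 → 244 → 122 → 61 → 184 → 92 → 46 → 23 → 70 → 35 → 106 → 53 → 160 → 80 → 40 → 20 → 10 → 5 → 16 → 8 → 4 → 2 → 1
Total steps = 104

104 steps


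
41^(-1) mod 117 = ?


Use the extended Euclidean algorithm on (117, 41); each row r = 117*s + 41*t:
r=117, s=1, t=0
r=41, s=0, t=1
q=2: r=35, s=1, t=-2   [117*(1) + 41*(-2) = 35]
q=1: r=6, s=-1, t=3   [117*(-1) + 41*(3) = 6]
q=5: r=5, s=6, t=-17   [117*(6) + 41*(-17) = 5]
q=1: r=1, s=-7, t=20   [117*(-7) + 41*(20) = 1]
q=5: r=0, s=41, t=-117   [117*(41) + 41*(-117) = 0]
GCD = 1 with t = 20, so 41*(20) ≡ 1 (mod 117)
Inverse = 20 mod 117 = 20
Check: 41 * 20 = 820 ≡ 1 (mod 117)

41^(-1) ≡ 20 (mod 117)


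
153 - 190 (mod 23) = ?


153 - 190 = -37
-37 mod 23 = 9


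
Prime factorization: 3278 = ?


3278 / 2 = 1639
1639 / 11 = 149
149 / 149 = 1
3278 = 2 × 11 × 149


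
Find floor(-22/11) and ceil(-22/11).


-22/11 = -2.0000
floor = -2
ceil = -2

floor = -2, ceil = -2


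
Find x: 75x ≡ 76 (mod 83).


GCD(75, 83) = 1, unique solution
a^(-1) mod 83 = 31
x = 31 * 76 mod 83 = 32

x ≡ 32 (mod 83)


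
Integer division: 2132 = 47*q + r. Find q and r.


2132 = 47 * 45 + 17
Check: 2115 + 17 = 2132

q = 45, r = 17


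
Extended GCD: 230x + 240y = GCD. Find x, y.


Tabular extended Euclidean (each row: r = 230*s + 240*t):
r=230, s=1, t=0
r=240, s=0, t=1
q=0: r=230, s=1, t=0   [230*(1) + 240*(0) = 230]
q=1: r=10, s=-1, t=1   [230*(-1) + 240*(1) = 10]
q=23: r=0, s=24, t=-23   [230*(24) + 240*(-23) = 0]
GCD = 10; from the row with r=10: x=-1, y=1
Check: 230*(-1) + 240*(1) = -230 + 240 = 10

GCD = 10, x = -1, y = 1


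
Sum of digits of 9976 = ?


9 + 9 + 7 + 6 = 31


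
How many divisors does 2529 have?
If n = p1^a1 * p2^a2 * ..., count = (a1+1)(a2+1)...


2529 = 3^2 × 281^1
d(2529) = (2+1) × (1+1) = 6

6 divisors


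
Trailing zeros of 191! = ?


floor(191/5) = 38
floor(191/25) = 7
floor(191/125) = 1
Total = 46

46 trailing zeros


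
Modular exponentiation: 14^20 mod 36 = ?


14^1 mod 36 = 14
14^2 mod 36 = 16
14^3 mod 36 = 8
14^4 mod 36 = 4
14^5 mod 36 = 20
14^6 mod 36 = 28
14^7 mod 36 = 32
14^8 mod 36 = 16
14^9 mod 36 = 8
14^10 mod 36 = 4
14^11 mod 36 = 20
14^12 mod 36 = 28
14^13 mod 36 = 32
14^14 mod 36 = 16
14^15 mod 36 = 8
14^16 mod 36 = 4
14^17 mod 36 = 20
14^18 mod 36 = 28
14^19 mod 36 = 32
14^20 mod 36 = 16


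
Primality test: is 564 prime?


564 / 2 = 282 (exact division)
564 is NOT prime.

No, 564 is not prime


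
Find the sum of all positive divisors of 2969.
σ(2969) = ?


Divisors of 2969: 1, 2969
Sum = 1 + 2969 = 2970

σ(2969) = 2970


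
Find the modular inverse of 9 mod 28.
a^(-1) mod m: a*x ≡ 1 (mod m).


Use the extended Euclidean algorithm on (28, 9); each row r = 28*s + 9*t:
r=28, s=1, t=0
r=9, s=0, t=1
q=3: r=1, s=1, t=-3   [28*(1) + 9*(-3) = 1]
q=9: r=0, s=-9, t=28   [28*(-9) + 9*(28) = 0]
GCD = 1 with t = -3, so 9*(-3) ≡ 1 (mod 28)
Inverse = -3 mod 28 = 25
Check: 9 * 25 = 225 ≡ 1 (mod 28)

9^(-1) ≡ 25 (mod 28)


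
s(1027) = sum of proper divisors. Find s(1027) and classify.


Proper divisors: 1, 13, 79
Sum = 1 + 13 + 79 = 93
93 < 1027 → deficient

s(1027) = 93 (deficient)


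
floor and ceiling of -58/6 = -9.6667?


-58/6 = -9.6667
floor = -10
ceil = -9

floor = -10, ceil = -9


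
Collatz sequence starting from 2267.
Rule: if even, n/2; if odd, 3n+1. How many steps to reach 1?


2267 → 6802 → 3401 → 10204 → 5102 → 2551 → 7654 → 3827 → 11482 → 5741 → 17224 → 8612 → 4306 → 2153 → 6460 → 3230 → 1615 → 4846 → 2423 → 7270 → 3635 → 10906 → 5453 → 16360 → 8180 → 4090 → 2045 → 6136 → 3068 → 1534 → 767 → 2302 → 1151 → 3454 → 1727 → 5182 → 2591 → 7774 → 3887 → 11662 → 5831 → 17494 → 8747 → 26242 → 13121 → 39364 → 19682 → 9841 → 29524 → 14762 → 7381 → 22144 → 11072 → 5536 → 2768 → 1384 → 692 → 346 → 173 → 520 → 260 → 130 → 65 → 196 → 98 → 49 → 148 → 74 → 37 → 112 → 56 → 28 → 14 → 7 → 22 → 11 → 34 → 17 → 52 → 26 → 13 → 40 → 20 → 10 → 5 → 16 → 8 → 4 → 2 → 1
Total steps = 89

89 steps


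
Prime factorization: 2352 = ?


2352 / 2 = 1176
1176 / 2 = 588
588 / 2 = 294
294 / 2 = 147
147 / 3 = 49
49 / 7 = 7
7 / 7 = 1
2352 = 2^4 × 3 × 7^2


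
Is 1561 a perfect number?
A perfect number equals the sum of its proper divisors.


Proper divisors of 1561: 1, 7, 223
Sum = 1 + 7 + 223 = 231

No, 1561 is not perfect (231 ≠ 1561)


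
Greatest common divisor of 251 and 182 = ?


251 = 1 * 182 + 69
182 = 2 * 69 + 44
69 = 1 * 44 + 25
44 = 1 * 25 + 19
25 = 1 * 19 + 6
19 = 3 * 6 + 1
6 = 6 * 1 + 0
GCD = 1


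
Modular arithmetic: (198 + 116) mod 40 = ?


198 + 116 = 314
314 mod 40 = 34


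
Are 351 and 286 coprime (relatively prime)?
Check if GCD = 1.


Euclidean algorithm:
351 = 1 * 286 + 65
286 = 4 * 65 + 26
65 = 2 * 26 + 13
26 = 2 * 13 + 0
GCD(351, 286) = 13

No, not coprime (GCD = 13)


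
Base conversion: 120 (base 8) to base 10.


120 (base 8) = 80 (decimal)
80 (decimal) = 80 (base 10)


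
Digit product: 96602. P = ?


9 × 6 × 6 × 0 × 2 = 0


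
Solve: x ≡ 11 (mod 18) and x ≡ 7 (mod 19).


M = 18*19 = 342
M1 = M/18 = 19, M2 = M/19 = 18
M1^(-1) mod 18 = 1, M2^(-1) mod 19 = 18
x = 11*19*1 + 7*18*18 = 2477
2477 mod 342 = 83
Check: 83 mod 18 = 11 ✓, 83 mod 19 = 7 ✓

x ≡ 83 (mod 342)


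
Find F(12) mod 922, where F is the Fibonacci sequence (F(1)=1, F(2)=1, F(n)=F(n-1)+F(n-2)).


F(k) mod 922 for k=1..12:
1, 1, 2, 3, 5, 8, 13, 21, 34, 55, 89, 144
F(12) mod 922 = 144


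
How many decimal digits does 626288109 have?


626288109 has 9 digits in base 10
floor(log10(626288109)) + 1 = floor(8.7968) + 1 = 9

9 digits (base 10)


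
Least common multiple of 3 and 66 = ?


GCD(3, 66) = 3
LCM = 3*66/3 = 198/3 = 66

LCM = 66


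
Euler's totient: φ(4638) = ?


4638 = 2 × 3 × 773
Prime factors: 2, 3, 773
φ(4638) = 4638 × (1-1/2) × (1-1/3) × (1-1/773)
= 4638 × 1/2 × 2/3 × 772/773 = 1544

φ(4638) = 1544


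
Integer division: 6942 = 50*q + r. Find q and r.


6942 = 50 * 138 + 42
Check: 6900 + 42 = 6942

q = 138, r = 42


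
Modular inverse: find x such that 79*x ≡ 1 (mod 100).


Use the extended Euclidean algorithm on (100, 79); each row r = 100*s + 79*t:
r=100, s=1, t=0
r=79, s=0, t=1
q=1: r=21, s=1, t=-1   [100*(1) + 79*(-1) = 21]
q=3: r=16, s=-3, t=4   [100*(-3) + 79*(4) = 16]
q=1: r=5, s=4, t=-5   [100*(4) + 79*(-5) = 5]
q=3: r=1, s=-15, t=19   [100*(-15) + 79*(19) = 1]
q=5: r=0, s=79, t=-100   [100*(79) + 79*(-100) = 0]
GCD = 1 with t = 19, so 79*(19) ≡ 1 (mod 100)
Inverse = 19 mod 100 = 19
Check: 79 * 19 = 1501 ≡ 1 (mod 100)

79^(-1) ≡ 19 (mod 100)


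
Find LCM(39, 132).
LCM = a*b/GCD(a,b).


GCD(39, 132) = 3
LCM = 39*132/3 = 5148/3 = 1716

LCM = 1716


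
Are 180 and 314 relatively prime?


Euclidean algorithm:
314 = 1 * 180 + 134
180 = 1 * 134 + 46
134 = 2 * 46 + 42
46 = 1 * 42 + 4
42 = 10 * 4 + 2
4 = 2 * 2 + 0
GCD(180, 314) = 2

No, not coprime (GCD = 2)


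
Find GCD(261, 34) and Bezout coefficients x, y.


Tabular extended Euclidean (each row: r = 261*s + 34*t):
r=261, s=1, t=0
r=34, s=0, t=1
q=7: r=23, s=1, t=-7   [261*(1) + 34*(-7) = 23]
q=1: r=11, s=-1, t=8   [261*(-1) + 34*(8) = 11]
q=2: r=1, s=3, t=-23   [261*(3) + 34*(-23) = 1]
q=11: r=0, s=-34, t=261   [261*(-34) + 34*(261) = 0]
GCD = 1; from the row with r=1: x=3, y=-23
Check: 261*(3) + 34*(-23) = 783 - 782 = 1

GCD = 1, x = 3, y = -23


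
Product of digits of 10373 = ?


1 × 0 × 3 × 7 × 3 = 0


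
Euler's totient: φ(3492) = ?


3492 = 2^2 × 3^2 × 97
Prime factors: 2, 3, 97
φ(3492) = 3492 × (1-1/2) × (1-1/3) × (1-1/97)
= 3492 × 1/2 × 2/3 × 96/97 = 1152

φ(3492) = 1152


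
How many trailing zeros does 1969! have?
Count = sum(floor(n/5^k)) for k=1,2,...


floor(1969/5) = 393
floor(1969/25) = 78
floor(1969/125) = 15
floor(1969/625) = 3
Total = 489

489 trailing zeros


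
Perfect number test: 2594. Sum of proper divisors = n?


Proper divisors of 2594: 1, 2, 1297
Sum = 1 + 2 + 1297 = 1300

No, 2594 is not perfect (1300 ≠ 2594)


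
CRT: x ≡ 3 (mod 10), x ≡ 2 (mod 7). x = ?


M = 10*7 = 70
M1 = M/10 = 7, M2 = M/7 = 10
M1^(-1) mod 10 = 3, M2^(-1) mod 7 = 5
x = 3*7*3 + 2*10*5 = 163
163 mod 70 = 23
Check: 23 mod 10 = 3 ✓, 23 mod 7 = 2 ✓

x ≡ 23 (mod 70)


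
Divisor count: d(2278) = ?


2278 = 2^1 × 17^1 × 67^1
d(2278) = (1+1) × (1+1) × (1+1) = 8

8 divisors


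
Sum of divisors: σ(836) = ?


Divisors of 836: 1, 2, 4, 11, 19, 22, 38, 44, 76, 209, 418, 836
Sum = 1 + 2 + 4 + 11 + 19 + 22 + 38 + 44 + 76 + 209 + 418 + 836 = 1680

σ(836) = 1680


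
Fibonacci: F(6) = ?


Sequence: 1, 1, 2, 3, 5, 8
F(6) = 8


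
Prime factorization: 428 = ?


428 / 2 = 214
214 / 2 = 107
107 / 107 = 1
428 = 2^2 × 107


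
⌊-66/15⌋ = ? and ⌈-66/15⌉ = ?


-66/15 = -4.4000
floor = -5
ceil = -4

floor = -5, ceil = -4


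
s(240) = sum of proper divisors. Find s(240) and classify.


Proper divisors: 1, 2, 3, 4, 5, 6, 8, 10, 12, 15, 16, 20, 24, 30, 40, 48, 60, 80, 120
Sum = 1 + 2 + 3 + 4 + 5 + 6 + 8 + 10 + 12 + 15 + 16 + 20 + 24 + 30 + 40 + 48 + 60 + 80 + 120 = 504
504 > 240 → abundant

s(240) = 504 (abundant)


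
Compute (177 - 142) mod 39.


177 - 142 = 35
35 mod 39 = 35


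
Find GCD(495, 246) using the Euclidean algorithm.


495 = 2 * 246 + 3
246 = 82 * 3 + 0
GCD = 3


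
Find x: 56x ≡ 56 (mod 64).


GCD(56, 64) = 8 divides 56
Divide: 7x ≡ 7 (mod 8)
x ≡ 1 (mod 8)


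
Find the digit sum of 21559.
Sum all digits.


2 + 1 + 5 + 5 + 9 = 22


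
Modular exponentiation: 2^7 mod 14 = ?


2^1 mod 14 = 2
2^2 mod 14 = 4
2^3 mod 14 = 8
2^4 mod 14 = 2
2^5 mod 14 = 4
2^6 mod 14 = 8
2^7 mod 14 = 2


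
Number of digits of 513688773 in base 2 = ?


513688773 in base 2 = 11110100111100100010011000101
Number of digits = 29

29 digits (base 2)


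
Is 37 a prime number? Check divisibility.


Check divisors up to sqrt(37) = 6.0828
No divisors found.
37 is prime.

Yes, 37 is prime


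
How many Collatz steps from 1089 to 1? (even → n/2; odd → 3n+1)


1089 → 3268 → 1634 → 817 → 2452 → 1226 → 613 → 1840 → 920 → 460 → 230 → 115 → 346 → 173 → 520 → 260 → 130 → 65 → 196 → 98 → 49 → 148 → 74 → 37 → 112 → 56 → 28 → 14 → 7 → 22 → 11 → 34 → 17 → 52 → 26 → 13 → 40 → 20 → 10 → 5 → 16 → 8 → 4 → 2 → 1
Total steps = 44

44 steps


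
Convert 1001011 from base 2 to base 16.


1001011 (base 2) = 75 (decimal)
75 (decimal) = 4B (base 16)


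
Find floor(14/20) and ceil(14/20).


14/20 = 0.7000
floor = 0
ceil = 1

floor = 0, ceil = 1


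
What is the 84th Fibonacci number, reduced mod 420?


F(k) mod 420 for k=1..84:
1, 1, 2, 3, 5, 8, 13, 21, 34, 55, 89, 144, 233, 377, 190, 147, 337, 64, 401, 45, 26, 71, 97, 168, 265, 13, 278, 291, 149, 20, 169, 189, 358, 127, 65, 192, 257, 29, 286, 315, 181, 76, 257, 333, 170, 83, 253, 336, 169, 85, 254, 339, 173, 92, 265, 357, 202, 139, 341, 60, 401, 41, 22, 63, 85, 148, 233, 381, 194, 155, 349, 84, 13, 97, 110, 207, 317, 104, 1, 105, 106, 211, 317, 108
F(84) mod 420 = 108


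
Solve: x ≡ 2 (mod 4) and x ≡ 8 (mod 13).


M = 4*13 = 52
M1 = M/4 = 13, M2 = M/13 = 4
M1^(-1) mod 4 = 1, M2^(-1) mod 13 = 10
x = 2*13*1 + 8*4*10 = 346
346 mod 52 = 34
Check: 34 mod 4 = 2 ✓, 34 mod 13 = 8 ✓

x ≡ 34 (mod 52)


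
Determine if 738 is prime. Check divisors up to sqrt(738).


738 / 2 = 369 (exact division)
738 is NOT prime.

No, 738 is not prime


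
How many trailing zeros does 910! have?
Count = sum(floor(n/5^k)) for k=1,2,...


floor(910/5) = 182
floor(910/25) = 36
floor(910/125) = 7
floor(910/625) = 1
Total = 226

226 trailing zeros


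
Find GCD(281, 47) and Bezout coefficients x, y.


Tabular extended Euclidean (each row: r = 281*s + 47*t):
r=281, s=1, t=0
r=47, s=0, t=1
q=5: r=46, s=1, t=-5   [281*(1) + 47*(-5) = 46]
q=1: r=1, s=-1, t=6   [281*(-1) + 47*(6) = 1]
q=46: r=0, s=47, t=-281   [281*(47) + 47*(-281) = 0]
GCD = 1; from the row with r=1: x=-1, y=6
Check: 281*(-1) + 47*(6) = -281 + 282 = 1

GCD = 1, x = -1, y = 6


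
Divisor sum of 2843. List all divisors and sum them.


Divisors of 2843: 1, 2843
Sum = 1 + 2843 = 2844

σ(2843) = 2844


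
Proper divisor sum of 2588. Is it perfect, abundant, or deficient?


Proper divisors: 1, 2, 4, 647, 1294
Sum = 1 + 2 + 4 + 647 + 1294 = 1948
1948 < 2588 → deficient

s(2588) = 1948 (deficient)


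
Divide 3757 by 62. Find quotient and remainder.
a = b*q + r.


3757 = 62 * 60 + 37
Check: 3720 + 37 = 3757

q = 60, r = 37


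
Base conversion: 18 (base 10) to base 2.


18 (base 10) = 18 (decimal)
18 (decimal) = 10010 (base 2)


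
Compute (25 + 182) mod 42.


25 + 182 = 207
207 mod 42 = 39


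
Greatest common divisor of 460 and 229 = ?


460 = 2 * 229 + 2
229 = 114 * 2 + 1
2 = 2 * 1 + 0
GCD = 1
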